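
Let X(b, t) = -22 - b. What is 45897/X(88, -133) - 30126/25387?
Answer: -1168500999/2792570 ≈ -418.43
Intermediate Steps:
45897/X(88, -133) - 30126/25387 = 45897/(-22 - 1*88) - 30126/25387 = 45897/(-22 - 88) - 30126*1/25387 = 45897/(-110) - 30126/25387 = 45897*(-1/110) - 30126/25387 = -45897/110 - 30126/25387 = -1168500999/2792570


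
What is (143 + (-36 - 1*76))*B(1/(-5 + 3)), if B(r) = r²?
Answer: 31/4 ≈ 7.7500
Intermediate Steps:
(143 + (-36 - 1*76))*B(1/(-5 + 3)) = (143 + (-36 - 1*76))*(1/(-5 + 3))² = (143 + (-36 - 76))*(1/(-2))² = (143 - 112)*(-½)² = 31*(¼) = 31/4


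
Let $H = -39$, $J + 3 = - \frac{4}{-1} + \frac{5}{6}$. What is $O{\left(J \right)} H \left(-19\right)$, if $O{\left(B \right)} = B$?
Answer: $\frac{2717}{2} \approx 1358.5$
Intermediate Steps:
$J = \frac{11}{6}$ ($J = -3 + \left(- \frac{4}{-1} + \frac{5}{6}\right) = -3 + \left(\left(-4\right) \left(-1\right) + 5 \cdot \frac{1}{6}\right) = -3 + \left(4 + \frac{5}{6}\right) = -3 + \frac{29}{6} = \frac{11}{6} \approx 1.8333$)
$O{\left(J \right)} H \left(-19\right) = \frac{11}{6} \left(-39\right) \left(-19\right) = \left(- \frac{143}{2}\right) \left(-19\right) = \frac{2717}{2}$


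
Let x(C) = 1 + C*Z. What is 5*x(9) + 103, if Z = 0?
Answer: 108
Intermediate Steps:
x(C) = 1 (x(C) = 1 + C*0 = 1 + 0 = 1)
5*x(9) + 103 = 5*1 + 103 = 5 + 103 = 108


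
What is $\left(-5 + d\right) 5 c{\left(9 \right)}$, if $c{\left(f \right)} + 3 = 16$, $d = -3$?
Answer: $-520$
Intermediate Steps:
$c{\left(f \right)} = 13$ ($c{\left(f \right)} = -3 + 16 = 13$)
$\left(-5 + d\right) 5 c{\left(9 \right)} = \left(-5 - 3\right) 5 \cdot 13 = \left(-8\right) 5 \cdot 13 = \left(-40\right) 13 = -520$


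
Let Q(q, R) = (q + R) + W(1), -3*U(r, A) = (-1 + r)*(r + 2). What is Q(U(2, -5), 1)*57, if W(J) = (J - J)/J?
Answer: -19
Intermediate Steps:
W(J) = 0 (W(J) = 0/J = 0)
U(r, A) = -(-1 + r)*(2 + r)/3 (U(r, A) = -(-1 + r)*(r + 2)/3 = -(-1 + r)*(2 + r)/3)
Q(q, R) = R + q (Q(q, R) = (q + R) + 0 = (R + q) + 0 = R + q)
Q(U(2, -5), 1)*57 = (1 + (⅔ - ⅓*2 - ⅓*2²))*57 = (1 + (⅔ - ⅔ - ⅓*4))*57 = (1 + (⅔ - ⅔ - 4/3))*57 = (1 - 4/3)*57 = -⅓*57 = -19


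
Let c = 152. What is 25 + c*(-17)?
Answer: -2559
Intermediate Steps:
25 + c*(-17) = 25 + 152*(-17) = 25 - 2584 = -2559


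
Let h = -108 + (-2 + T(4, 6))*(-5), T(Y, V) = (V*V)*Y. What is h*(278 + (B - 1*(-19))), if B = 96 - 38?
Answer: -290390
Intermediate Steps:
T(Y, V) = Y*V² (T(Y, V) = V²*Y = Y*V²)
B = 58
h = -818 (h = -108 + (-2 + 4*6²)*(-5) = -108 + (-2 + 4*36)*(-5) = -108 + (-2 + 144)*(-5) = -108 + 142*(-5) = -108 - 710 = -818)
h*(278 + (B - 1*(-19))) = -818*(278 + (58 - 1*(-19))) = -818*(278 + (58 + 19)) = -818*(278 + 77) = -818*355 = -290390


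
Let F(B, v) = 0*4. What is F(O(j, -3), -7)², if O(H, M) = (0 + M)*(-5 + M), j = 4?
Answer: 0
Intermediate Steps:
O(H, M) = M*(-5 + M)
F(B, v) = 0
F(O(j, -3), -7)² = 0² = 0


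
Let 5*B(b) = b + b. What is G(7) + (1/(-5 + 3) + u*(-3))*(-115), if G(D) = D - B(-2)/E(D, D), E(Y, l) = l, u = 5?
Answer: 125273/70 ≈ 1789.6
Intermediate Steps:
B(b) = 2*b/5 (B(b) = (b + b)/5 = (2*b)/5 = 2*b/5)
G(D) = D + 4/(5*D) (G(D) = D - (2/5)*(-2)/D = D - (-4)/(5*D) = D + 4/(5*D))
G(7) + (1/(-5 + 3) + u*(-3))*(-115) = (7 + (4/5)/7) + (1/(-5 + 3) + 5*(-3))*(-115) = (7 + (4/5)*(1/7)) + (1/(-2) - 15)*(-115) = (7 + 4/35) + (-1/2 - 15)*(-115) = 249/35 - 31/2*(-115) = 249/35 + 3565/2 = 125273/70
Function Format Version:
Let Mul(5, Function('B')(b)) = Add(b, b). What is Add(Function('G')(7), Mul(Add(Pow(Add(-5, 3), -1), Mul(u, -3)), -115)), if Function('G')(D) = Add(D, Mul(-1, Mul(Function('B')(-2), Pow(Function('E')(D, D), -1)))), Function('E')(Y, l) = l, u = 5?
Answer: Rational(125273, 70) ≈ 1789.6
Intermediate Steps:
Function('B')(b) = Mul(Rational(2, 5), b) (Function('B')(b) = Mul(Rational(1, 5), Add(b, b)) = Mul(Rational(1, 5), Mul(2, b)) = Mul(Rational(2, 5), b))
Function('G')(D) = Add(D, Mul(Rational(4, 5), Pow(D, -1))) (Function('G')(D) = Add(D, Mul(-1, Mul(Mul(Rational(2, 5), -2), Pow(D, -1)))) = Add(D, Mul(-1, Mul(Rational(-4, 5), Pow(D, -1)))) = Add(D, Mul(Rational(4, 5), Pow(D, -1))))
Add(Function('G')(7), Mul(Add(Pow(Add(-5, 3), -1), Mul(u, -3)), -115)) = Add(Add(7, Mul(Rational(4, 5), Pow(7, -1))), Mul(Add(Pow(Add(-5, 3), -1), Mul(5, -3)), -115)) = Add(Add(7, Mul(Rational(4, 5), Rational(1, 7))), Mul(Add(Pow(-2, -1), -15), -115)) = Add(Add(7, Rational(4, 35)), Mul(Add(Rational(-1, 2), -15), -115)) = Add(Rational(249, 35), Mul(Rational(-31, 2), -115)) = Add(Rational(249, 35), Rational(3565, 2)) = Rational(125273, 70)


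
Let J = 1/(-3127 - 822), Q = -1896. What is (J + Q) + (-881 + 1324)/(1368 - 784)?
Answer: -4370836713/2306216 ≈ -1895.2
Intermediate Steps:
J = -1/3949 (J = 1/(-3949) = -1/3949 ≈ -0.00025323)
(J + Q) + (-881 + 1324)/(1368 - 784) = (-1/3949 - 1896) + (-881 + 1324)/(1368 - 784) = -7487305/3949 + 443/584 = -4370836713/2306216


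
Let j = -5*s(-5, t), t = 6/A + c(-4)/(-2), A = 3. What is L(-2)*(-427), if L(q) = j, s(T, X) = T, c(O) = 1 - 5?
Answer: -10675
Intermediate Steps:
c(O) = -4
t = 4 (t = 6/3 - 4/(-2) = 6*(1/3) - 4*(-1/2) = 2 + 2 = 4)
j = 25 (j = -5*(-5) = 25)
L(q) = 25
L(-2)*(-427) = 25*(-427) = -10675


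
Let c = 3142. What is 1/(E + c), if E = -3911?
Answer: -1/769 ≈ -0.0013004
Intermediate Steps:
1/(E + c) = 1/(-3911 + 3142) = 1/(-769) = -1/769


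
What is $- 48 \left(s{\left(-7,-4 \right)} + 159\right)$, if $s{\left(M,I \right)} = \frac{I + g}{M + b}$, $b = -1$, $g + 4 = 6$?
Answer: $-7644$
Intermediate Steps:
$g = 2$ ($g = -4 + 6 = 2$)
$s{\left(M,I \right)} = \frac{2 + I}{-1 + M}$ ($s{\left(M,I \right)} = \frac{I + 2}{M - 1} = \frac{2 + I}{-1 + M}$)
$- 48 \left(s{\left(-7,-4 \right)} + 159\right) = - 48 \left(\frac{2 - 4}{-1 - 7} + 159\right) = - 48 \left(\frac{1}{-8} \left(-2\right) + 159\right) = - 48 \left(\left(- \frac{1}{8}\right) \left(-2\right) + 159\right) = - 48 \left(\frac{1}{4} + 159\right) = \left(-48\right) \frac{637}{4} = -7644$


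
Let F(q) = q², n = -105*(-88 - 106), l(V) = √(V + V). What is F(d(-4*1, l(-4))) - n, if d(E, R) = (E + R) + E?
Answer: -20314 - 32*I*√2 ≈ -20314.0 - 45.255*I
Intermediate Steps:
l(V) = √2*√V (l(V) = √(2*V) = √2*√V)
n = 20370 (n = -105*(-194) = 20370)
d(E, R) = R + 2*E
F(d(-4*1, l(-4))) - n = (√2*√(-4) + 2*(-4*1))² - 1*20370 = (√2*(2*I) + 2*(-4))² - 20370 = (2*I*√2 - 8)² - 20370 = (-8 + 2*I*√2)² - 20370 = -20370 + (-8 + 2*I*√2)²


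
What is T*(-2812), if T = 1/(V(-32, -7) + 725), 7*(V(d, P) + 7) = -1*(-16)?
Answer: -9842/2521 ≈ -3.9040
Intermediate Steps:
V(d, P) = -33/7 (V(d, P) = -7 + (-1*(-16))/7 = -7 + (⅐)*16 = -7 + 16/7 = -33/7)
T = 7/5042 (T = 1/(-33/7 + 725) = 1/(5042/7) = 7/5042 ≈ 0.0013883)
T*(-2812) = (7/5042)*(-2812) = -9842/2521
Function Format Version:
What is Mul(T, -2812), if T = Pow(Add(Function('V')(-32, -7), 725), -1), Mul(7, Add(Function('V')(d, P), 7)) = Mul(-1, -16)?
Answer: Rational(-9842, 2521) ≈ -3.9040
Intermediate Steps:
Function('V')(d, P) = Rational(-33, 7) (Function('V')(d, P) = Add(-7, Mul(Rational(1, 7), Mul(-1, -16))) = Add(-7, Mul(Rational(1, 7), 16)) = Add(-7, Rational(16, 7)) = Rational(-33, 7))
T = Rational(7, 5042) (T = Pow(Add(Rational(-33, 7), 725), -1) = Pow(Rational(5042, 7), -1) = Rational(7, 5042) ≈ 0.0013883)
Mul(T, -2812) = Mul(Rational(7, 5042), -2812) = Rational(-9842, 2521)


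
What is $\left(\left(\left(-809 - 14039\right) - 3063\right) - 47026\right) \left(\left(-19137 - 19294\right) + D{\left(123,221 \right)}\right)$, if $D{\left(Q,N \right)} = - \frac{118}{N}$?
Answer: $\frac{551533902753}{221} \approx 2.4956 \cdot 10^{9}$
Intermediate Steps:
$\left(\left(\left(-809 - 14039\right) - 3063\right) - 47026\right) \left(\left(-19137 - 19294\right) + D{\left(123,221 \right)}\right) = \left(\left(\left(-809 - 14039\right) - 3063\right) - 47026\right) \left(\left(-19137 - 19294\right) - \frac{118}{221}\right) = \left(\left(-14848 - 3063\right) - 47026\right) \left(-38431 - \frac{118}{221}\right) = \left(-17911 - 47026\right) \left(-38431 - \frac{118}{221}\right) = \left(-64937\right) \left(- \frac{8493369}{221}\right) = \frac{551533902753}{221}$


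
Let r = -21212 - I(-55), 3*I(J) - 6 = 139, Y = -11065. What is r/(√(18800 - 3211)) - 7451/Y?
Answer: 7451/11065 - 63781*√15589/46767 ≈ -169.61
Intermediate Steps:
I(J) = 145/3 (I(J) = 2 + (⅓)*139 = 2 + 139/3 = 145/3)
r = -63781/3 (r = -21212 - 1*145/3 = -21212 - 145/3 = -63781/3 ≈ -21260.)
r/(√(18800 - 3211)) - 7451/Y = -63781/(3*√(18800 - 3211)) - 7451/(-11065) = -63781*√15589/15589/3 - 7451*(-1/11065) = -63781*√15589/46767 + 7451/11065 = 7451/11065 - 63781*√15589/46767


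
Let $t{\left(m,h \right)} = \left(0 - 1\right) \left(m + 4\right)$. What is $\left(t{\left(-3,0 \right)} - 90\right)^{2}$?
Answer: $8281$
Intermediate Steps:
$t{\left(m,h \right)} = -4 - m$ ($t{\left(m,h \right)} = - (4 + m) = -4 - m$)
$\left(t{\left(-3,0 \right)} - 90\right)^{2} = \left(\left(-4 - -3\right) - 90\right)^{2} = \left(\left(-4 + 3\right) - 90\right)^{2} = \left(-1 - 90\right)^{2} = \left(-91\right)^{2} = 8281$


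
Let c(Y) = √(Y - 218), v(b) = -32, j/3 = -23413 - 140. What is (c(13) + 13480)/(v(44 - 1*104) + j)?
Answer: -13480/70691 - I*√205/70691 ≈ -0.19069 - 0.00020254*I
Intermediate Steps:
j = -70659 (j = 3*(-23413 - 140) = 3*(-23553) = -70659)
c(Y) = √(-218 + Y)
(c(13) + 13480)/(v(44 - 1*104) + j) = (√(-218 + 13) + 13480)/(-32 - 70659) = (√(-205) + 13480)/(-70691) = (I*√205 + 13480)*(-1/70691) = (13480 + I*√205)*(-1/70691) = -13480/70691 - I*√205/70691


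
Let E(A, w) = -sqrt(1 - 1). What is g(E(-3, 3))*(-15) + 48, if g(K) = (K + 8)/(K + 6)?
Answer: 28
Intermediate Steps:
E(A, w) = 0 (E(A, w) = -sqrt(0) = -1*0 = 0)
g(K) = (8 + K)/(6 + K)
g(E(-3, 3))*(-15) + 48 = ((8 + 0)/(6 + 0))*(-15) + 48 = (8/6)*(-15) + 48 = ((1/6)*8)*(-15) + 48 = (4/3)*(-15) + 48 = -20 + 48 = 28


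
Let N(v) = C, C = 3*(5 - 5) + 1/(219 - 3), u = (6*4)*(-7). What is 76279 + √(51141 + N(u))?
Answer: 76279 + √66278742/36 ≈ 76505.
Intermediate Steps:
u = -168 (u = 24*(-7) = -168)
C = 1/216 (C = 3*0 + 1/216 = 0 + 1/216 = 1/216 ≈ 0.0046296)
N(v) = 1/216
76279 + √(51141 + N(u)) = 76279 + √(51141 + 1/216) = 76279 + √(11046457/216) = 76279 + √66278742/36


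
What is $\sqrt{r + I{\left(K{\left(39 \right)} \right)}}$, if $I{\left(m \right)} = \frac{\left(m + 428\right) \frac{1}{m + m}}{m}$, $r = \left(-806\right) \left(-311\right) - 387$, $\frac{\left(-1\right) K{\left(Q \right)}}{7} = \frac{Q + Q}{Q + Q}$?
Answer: $\frac{3 \sqrt{5450614}}{14} \approx 500.28$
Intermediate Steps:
$K{\left(Q \right)} = -7$ ($K{\left(Q \right)} = - 7 \frac{Q + Q}{Q + Q} = - 7 \frac{2 Q}{2 Q} = - 7 \cdot 2 Q \frac{1}{2 Q} = \left(-7\right) 1 = -7$)
$r = 250279$ ($r = 250666 - 387 = 250279$)
$I{\left(m \right)} = \frac{428 + m}{2 m^{2}}$ ($I{\left(m \right)} = \frac{\left(428 + m\right) \frac{1}{2 m}}{m} = \frac{\frac{1}{2} \frac{1}{m} \left(428 + m\right)}{m} = \frac{428 + m}{2 m^{2}}$)
$\sqrt{r + I{\left(K{\left(39 \right)} \right)}} = \sqrt{250279 + \frac{428 - 7}{2 \cdot 49}} = \sqrt{250279 + \frac{1}{2} \cdot \frac{1}{49} \cdot 421} = \sqrt{250279 + \frac{421}{98}} = \sqrt{\frac{24527763}{98}} = \frac{3 \sqrt{5450614}}{14}$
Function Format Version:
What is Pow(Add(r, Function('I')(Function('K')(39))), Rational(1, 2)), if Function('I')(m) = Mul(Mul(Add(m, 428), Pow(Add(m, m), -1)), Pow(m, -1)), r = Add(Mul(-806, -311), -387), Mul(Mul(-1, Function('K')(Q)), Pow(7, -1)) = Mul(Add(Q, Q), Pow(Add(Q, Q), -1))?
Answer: Mul(Rational(3, 14), Pow(5450614, Rational(1, 2))) ≈ 500.28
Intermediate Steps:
Function('K')(Q) = -7 (Function('K')(Q) = Mul(-7, Mul(Add(Q, Q), Pow(Add(Q, Q), -1))) = Mul(-7, Mul(Mul(2, Q), Pow(Mul(2, Q), -1))) = Mul(-7, Mul(Mul(2, Q), Mul(Rational(1, 2), Pow(Q, -1)))) = Mul(-7, 1) = -7)
r = 250279 (r = Add(250666, -387) = 250279)
Function('I')(m) = Mul(Rational(1, 2), Pow(m, -2), Add(428, m)) (Function('I')(m) = Mul(Mul(Add(428, m), Pow(Mul(2, m), -1)), Pow(m, -1)) = Mul(Mul(Add(428, m), Mul(Rational(1, 2), Pow(m, -1))), Pow(m, -1)) = Mul(Mul(Rational(1, 2), Pow(m, -1), Add(428, m)), Pow(m, -1)) = Mul(Rational(1, 2), Pow(m, -2), Add(428, m)))
Pow(Add(r, Function('I')(Function('K')(39))), Rational(1, 2)) = Pow(Add(250279, Mul(Rational(1, 2), Pow(-7, -2), Add(428, -7))), Rational(1, 2)) = Pow(Add(250279, Mul(Rational(1, 2), Rational(1, 49), 421)), Rational(1, 2)) = Pow(Add(250279, Rational(421, 98)), Rational(1, 2)) = Pow(Rational(24527763, 98), Rational(1, 2)) = Mul(Rational(3, 14), Pow(5450614, Rational(1, 2)))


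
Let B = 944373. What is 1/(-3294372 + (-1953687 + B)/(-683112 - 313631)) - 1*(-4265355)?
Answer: 14005895500547217367/3283641221082 ≈ 4.2654e+6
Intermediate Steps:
1/(-3294372 + (-1953687 + B)/(-683112 - 313631)) - 1*(-4265355) = 1/(-3294372 + (-1953687 + 944373)/(-683112 - 313631)) - 1*(-4265355) = 1/(-3294372 - 1009314/(-996743)) + 4265355 = 1/(-3294372 - 1009314*(-1/996743)) + 4265355 = 1/(-3294372 + 1009314/996743) + 4265355 = 1/(-3283641221082/996743) + 4265355 = -996743/3283641221082 + 4265355 = 14005895500547217367/3283641221082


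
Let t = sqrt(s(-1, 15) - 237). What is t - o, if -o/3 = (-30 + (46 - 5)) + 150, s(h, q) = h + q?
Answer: 483 + I*sqrt(223) ≈ 483.0 + 14.933*I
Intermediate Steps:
t = I*sqrt(223) (t = sqrt((-1 + 15) - 237) = sqrt(14 - 237) = sqrt(-223) = I*sqrt(223) ≈ 14.933*I)
o = -483 (o = -3*((-30 + (46 - 5)) + 150) = -3*((-30 + 41) + 150) = -3*(11 + 150) = -3*161 = -483)
t - o = I*sqrt(223) - 1*(-483) = I*sqrt(223) + 483 = 483 + I*sqrt(223)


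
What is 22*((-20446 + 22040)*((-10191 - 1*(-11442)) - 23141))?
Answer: -767638520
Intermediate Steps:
22*((-20446 + 22040)*((-10191 - 1*(-11442)) - 23141)) = 22*(1594*((-10191 + 11442) - 23141)) = 22*(1594*(1251 - 23141)) = 22*(1594*(-21890)) = 22*(-34892660) = -767638520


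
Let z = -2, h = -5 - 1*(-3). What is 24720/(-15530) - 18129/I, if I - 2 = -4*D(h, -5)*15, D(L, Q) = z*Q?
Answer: 26676081/928694 ≈ 28.724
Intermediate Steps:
h = -2 (h = -5 + 3 = -2)
D(L, Q) = -2*Q
I = -598 (I = 2 - (-8)*(-5)*15 = 2 - 4*10*15 = 2 - 40*15 = 2 - 600 = -598)
24720/(-15530) - 18129/I = 24720/(-15530) - 18129/(-598) = 24720*(-1/15530) - 18129*(-1/598) = -2472/1553 + 18129/598 = 26676081/928694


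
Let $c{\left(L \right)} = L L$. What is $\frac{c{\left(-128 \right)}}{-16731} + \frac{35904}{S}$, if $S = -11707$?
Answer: $- \frac{792517312}{195869817} \approx -4.0461$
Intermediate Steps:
$c{\left(L \right)} = L^{2}$
$\frac{c{\left(-128 \right)}}{-16731} + \frac{35904}{S} = \frac{\left(-128\right)^{2}}{-16731} + \frac{35904}{-11707} = 16384 \left(- \frac{1}{16731}\right) + 35904 \left(- \frac{1}{11707}\right) = - \frac{16384}{16731} - \frac{35904}{11707} = - \frac{792517312}{195869817}$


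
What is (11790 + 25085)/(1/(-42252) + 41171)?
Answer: 1558042500/1739557091 ≈ 0.89565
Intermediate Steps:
(11790 + 25085)/(1/(-42252) + 41171) = 36875/(-1/42252 + 41171) = 36875/(1739557091/42252) = 36875*(42252/1739557091) = 1558042500/1739557091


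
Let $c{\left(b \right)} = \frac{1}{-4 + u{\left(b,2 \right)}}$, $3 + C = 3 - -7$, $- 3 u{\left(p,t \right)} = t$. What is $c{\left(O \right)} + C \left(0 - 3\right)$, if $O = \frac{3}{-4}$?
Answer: $- \frac{297}{14} \approx -21.214$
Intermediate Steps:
$u{\left(p,t \right)} = - \frac{t}{3}$
$C = 7$ ($C = -3 + \left(3 - -7\right) = -3 + \left(3 + 7\right) = -3 + 10 = 7$)
$O = - \frac{3}{4}$ ($O = 3 \left(- \frac{1}{4}\right) = - \frac{3}{4} \approx -0.75$)
$c{\left(b \right)} = - \frac{3}{14}$ ($c{\left(b \right)} = \frac{1}{-4 - \frac{2}{3}} = \frac{1}{- \frac{14}{3}} = - \frac{3}{14}$)
$c{\left(O \right)} + C \left(0 - 3\right) = - \frac{3}{14} + 7 \left(0 - 3\right) = - \frac{3}{14} + 7 \left(-3\right) = - \frac{3}{14} - 21 = - \frac{297}{14}$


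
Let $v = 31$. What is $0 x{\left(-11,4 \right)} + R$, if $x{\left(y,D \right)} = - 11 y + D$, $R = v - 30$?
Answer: $1$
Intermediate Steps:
$R = 1$ ($R = 31 - 30 = 1$)
$x{\left(y,D \right)} = D - 11 y$
$0 x{\left(-11,4 \right)} + R = 0 \left(4 - -121\right) + 1 = 0 \left(4 + 121\right) + 1 = 0 \cdot 125 + 1 = 0 + 1 = 1$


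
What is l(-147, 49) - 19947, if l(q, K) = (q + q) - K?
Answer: -20290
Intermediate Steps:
l(q, K) = -K + 2*q (l(q, K) = 2*q - K = -K + 2*q)
l(-147, 49) - 19947 = (-1*49 + 2*(-147)) - 19947 = (-49 - 294) - 19947 = -343 - 19947 = -20290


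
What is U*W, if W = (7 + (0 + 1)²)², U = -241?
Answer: -15424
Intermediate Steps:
W = 64 (W = (7 + 1²)² = (7 + 1)² = 8² = 64)
U*W = -241*64 = -15424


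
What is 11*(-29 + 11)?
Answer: -198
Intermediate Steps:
11*(-29 + 11) = 11*(-18) = -198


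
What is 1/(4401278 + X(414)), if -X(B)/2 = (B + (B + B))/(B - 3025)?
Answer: 2611/11491739342 ≈ 2.2721e-7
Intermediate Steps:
X(B) = -6*B/(-3025 + B) (X(B) = -2*(B + (B + B))/(B - 3025) = -2*(B + 2*B)/(-3025 + B) = -2*3*B/(-3025 + B) = -6*B/(-3025 + B))
1/(4401278 + X(414)) = 1/(4401278 - 6*414/(-3025 + 414)) = 1/(4401278 - 6*414/(-2611)) = 1/(4401278 - 6*414*(-1/2611)) = 1/(4401278 + 2484/2611) = 1/(11491739342/2611) = 2611/11491739342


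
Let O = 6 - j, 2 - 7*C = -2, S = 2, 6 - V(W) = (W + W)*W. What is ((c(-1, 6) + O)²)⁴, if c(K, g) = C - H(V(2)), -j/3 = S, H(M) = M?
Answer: 11716593810022656/5764801 ≈ 2.0324e+9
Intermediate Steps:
V(W) = 6 - 2*W² (V(W) = 6 - (W + W)*W = 6 - 2*W*W = 6 - 2*W²)
C = 4/7 (C = 2/7 - ⅐*(-2) = 2/7 + 2/7 = 4/7 ≈ 0.57143)
j = -6 (j = -3*2 = -6)
c(K, g) = 18/7 (c(K, g) = 4/7 - (6 - 2*2²) = 4/7 - (6 - 2*4) = 4/7 - (6 - 8) = 4/7 - 1*(-2) = 4/7 + 2 = 18/7)
O = 12 (O = 6 - 1*(-6) = 6 + 6 = 12)
((c(-1, 6) + O)²)⁴ = ((18/7 + 12)²)⁴ = ((102/7)²)⁴ = (10404/49)⁴ = 11716593810022656/5764801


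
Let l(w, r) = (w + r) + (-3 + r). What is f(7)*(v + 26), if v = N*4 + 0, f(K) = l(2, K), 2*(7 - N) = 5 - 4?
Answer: 676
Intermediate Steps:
l(w, r) = -3 + w + 2*r (l(w, r) = (r + w) + (-3 + r) = -3 + w + 2*r)
N = 13/2 (N = 7 - (5 - 4)/2 = 7 - 1/2*1 = 7 - 1/2 = 13/2 ≈ 6.5000)
f(K) = -1 + 2*K (f(K) = -3 + 2 + 2*K = -1 + 2*K)
v = 26 (v = (13/2)*4 + 0 = 26 + 0 = 26)
f(7)*(v + 26) = (-1 + 2*7)*(26 + 26) = (-1 + 14)*52 = 13*52 = 676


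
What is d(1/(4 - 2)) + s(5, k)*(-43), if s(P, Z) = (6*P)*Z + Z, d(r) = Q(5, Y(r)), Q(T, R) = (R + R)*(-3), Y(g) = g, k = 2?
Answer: -2669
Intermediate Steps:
Q(T, R) = -6*R (Q(T, R) = (2*R)*(-3) = -6*R)
d(r) = -6*r
s(P, Z) = Z + 6*P*Z (s(P, Z) = 6*P*Z + Z = Z + 6*P*Z)
d(1/(4 - 2)) + s(5, k)*(-43) = -6/(4 - 2) + (2*(1 + 6*5))*(-43) = -6/2 + (2*(1 + 30))*(-43) = -6*½ + (2*31)*(-43) = -3 + 62*(-43) = -3 - 2666 = -2669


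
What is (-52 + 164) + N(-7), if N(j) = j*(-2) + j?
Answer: 119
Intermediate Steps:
N(j) = -j (N(j) = -2*j + j = -j)
(-52 + 164) + N(-7) = (-52 + 164) - 1*(-7) = 112 + 7 = 119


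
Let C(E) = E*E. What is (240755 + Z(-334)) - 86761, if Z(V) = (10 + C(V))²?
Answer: 12447126350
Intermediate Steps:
C(E) = E²
Z(V) = (10 + V²)²
(240755 + Z(-334)) - 86761 = (240755 + (10 + (-334)²)²) - 86761 = (240755 + (10 + 111556)²) - 86761 = (240755 + 111566²) - 86761 = (240755 + 12446972356) - 86761 = 12447213111 - 86761 = 12447126350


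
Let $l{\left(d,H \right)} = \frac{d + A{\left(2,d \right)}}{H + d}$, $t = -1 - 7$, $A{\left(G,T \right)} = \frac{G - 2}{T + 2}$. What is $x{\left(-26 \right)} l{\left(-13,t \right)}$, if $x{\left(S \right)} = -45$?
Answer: $- \frac{195}{7} \approx -27.857$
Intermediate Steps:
$A{\left(G,T \right)} = \frac{-2 + G}{2 + T}$
$t = -8$
$l{\left(d,H \right)} = \frac{d}{H + d}$ ($l{\left(d,H \right)} = \frac{d + \frac{-2 + 2}{2 + d}}{H + d} = \frac{d + \frac{1}{2 + d} 0}{H + d} = \frac{d + 0}{H + d} = \frac{d}{H + d}$)
$x{\left(-26 \right)} l{\left(-13,t \right)} = - 45 \left(- \frac{13}{-8 - 13}\right) = - 45 \left(- \frac{13}{-21}\right) = - 45 \left(\left(-13\right) \left(- \frac{1}{21}\right)\right) = \left(-45\right) \frac{13}{21} = - \frac{195}{7}$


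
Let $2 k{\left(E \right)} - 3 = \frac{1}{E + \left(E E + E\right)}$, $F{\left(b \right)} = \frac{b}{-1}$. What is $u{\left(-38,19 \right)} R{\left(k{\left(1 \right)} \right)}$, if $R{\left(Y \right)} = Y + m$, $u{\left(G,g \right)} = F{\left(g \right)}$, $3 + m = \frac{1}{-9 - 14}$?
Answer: $\frac{1805}{69} \approx 26.159$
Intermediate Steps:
$F{\left(b \right)} = - b$ ($F{\left(b \right)} = b \left(-1\right) = - b$)
$m = - \frac{70}{23}$ ($m = -3 + \frac{1}{-9 - 14} = -3 + \frac{1}{-23} = -3 - \frac{1}{23} = - \frac{70}{23} \approx -3.0435$)
$u{\left(G,g \right)} = - g$
$k{\left(E \right)} = \frac{3}{2} + \frac{1}{2 \left(E^{2} + 2 E\right)}$ ($k{\left(E \right)} = \frac{3}{2} + \frac{1}{2 \left(E + \left(E E + E\right)\right)} = \frac{3}{2} + \frac{1}{2 \left(E + \left(E^{2} + E\right)\right)} = \frac{3}{2} + \frac{1}{2 \left(E + \left(E + E^{2}\right)\right)} = \frac{3}{2} + \frac{1}{2 \left(E^{2} + 2 E\right)}$)
$R{\left(Y \right)} = - \frac{70}{23} + Y$ ($R{\left(Y \right)} = Y - \frac{70}{23} = - \frac{70}{23} + Y$)
$u{\left(-38,19 \right)} R{\left(k{\left(1 \right)} \right)} = \left(-1\right) 19 \left(- \frac{70}{23} + \frac{1 + 3 \cdot 1^{2} + 6 \cdot 1}{2 \cdot 1 \left(2 + 1\right)}\right) = - 19 \left(- \frac{70}{23} + \frac{1}{2} \cdot 1 \cdot \frac{1}{3} \left(1 + 3 \cdot 1 + 6\right)\right) = - 19 \left(- \frac{70}{23} + \frac{1}{2} \cdot 1 \cdot \frac{1}{3} \left(1 + 3 + 6\right)\right) = - 19 \left(- \frac{70}{23} + \frac{1}{2} \cdot 1 \cdot \frac{1}{3} \cdot 10\right) = - 19 \left(- \frac{70}{23} + \frac{5}{3}\right) = \left(-19\right) \left(- \frac{95}{69}\right) = \frac{1805}{69}$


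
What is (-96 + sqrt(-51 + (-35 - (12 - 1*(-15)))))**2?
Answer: (96 - I*sqrt(113))**2 ≈ 9103.0 - 2041.0*I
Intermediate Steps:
(-96 + sqrt(-51 + (-35 - (12 - 1*(-15)))))**2 = (-96 + sqrt(-51 + (-35 - (12 + 15))))**2 = (-96 + sqrt(-51 + (-35 - 1*27)))**2 = (-96 + sqrt(-51 + (-35 - 27)))**2 = (-96 + sqrt(-51 - 62))**2 = (-96 + sqrt(-113))**2 = (-96 + I*sqrt(113))**2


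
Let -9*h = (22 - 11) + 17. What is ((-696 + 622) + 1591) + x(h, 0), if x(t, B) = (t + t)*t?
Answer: 124445/81 ≈ 1536.4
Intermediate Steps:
h = -28/9 (h = -((22 - 11) + 17)/9 = -(11 + 17)/9 = -⅑*28 = -28/9 ≈ -3.1111)
x(t, B) = 2*t² (x(t, B) = (2*t)*t = 2*t²)
((-696 + 622) + 1591) + x(h, 0) = ((-696 + 622) + 1591) + 2*(-28/9)² = (-74 + 1591) + 2*(784/81) = 1517 + 1568/81 = 124445/81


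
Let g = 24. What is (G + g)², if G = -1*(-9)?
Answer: 1089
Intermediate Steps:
G = 9
(G + g)² = (9 + 24)² = 33² = 1089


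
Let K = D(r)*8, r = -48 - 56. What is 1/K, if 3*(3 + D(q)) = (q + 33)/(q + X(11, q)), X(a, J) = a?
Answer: -279/6128 ≈ -0.045529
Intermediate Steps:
r = -104
D(q) = -3 + (33 + q)/(3*(11 + q)) (D(q) = -3 + ((q + 33)/(q + 11))/3 = -3 + ((33 + q)/(11 + q))/3 = -3 + (33 + q)/(3*(11 + q)))
K = -6128/279 (K = (2*(-33 - 4*(-104))/(3*(11 - 104)))*8 = ((2/3)*(-33 + 416)/(-93))*8 = ((2/3)*(-1/93)*383)*8 = -766/279*8 = -6128/279 ≈ -21.964)
1/K = 1/(-6128/279) = -279/6128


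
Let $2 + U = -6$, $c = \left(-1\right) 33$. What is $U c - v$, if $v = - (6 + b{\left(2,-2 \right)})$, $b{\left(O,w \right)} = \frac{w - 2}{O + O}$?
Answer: $269$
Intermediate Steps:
$c = -33$
$U = -8$ ($U = -2 - 6 = -8$)
$b{\left(O,w \right)} = \frac{-2 + w}{2 O}$
$v = -5$ ($v = - (6 + \frac{-2 - 2}{2 \cdot 2}) = - (6 + \frac{1}{2} \cdot \frac{1}{2} \left(-4\right)) = - (6 - 1) = \left(-1\right) 5 = -5$)
$U c - v = \left(-8\right) \left(-33\right) - -5 = 264 + 5 = 269$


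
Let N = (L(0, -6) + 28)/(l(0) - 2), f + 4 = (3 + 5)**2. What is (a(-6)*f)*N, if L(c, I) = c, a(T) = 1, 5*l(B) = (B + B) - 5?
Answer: -560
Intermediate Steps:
l(B) = -1 + 2*B/5 (l(B) = ((B + B) - 5)/5 = (2*B - 5)/5 = (-5 + 2*B)/5 = -1 + 2*B/5)
f = 60 (f = -4 + (3 + 5)**2 = -4 + 8**2 = -4 + 64 = 60)
N = -28/3 (N = (0 + 28)/((-1 + (2/5)*0) - 2) = 28/((-1 + 0) - 2) = 28/(-1 - 2) = 28/(-3) = 28*(-1/3) = -28/3 ≈ -9.3333)
(a(-6)*f)*N = (1*60)*(-28/3) = 60*(-28/3) = -560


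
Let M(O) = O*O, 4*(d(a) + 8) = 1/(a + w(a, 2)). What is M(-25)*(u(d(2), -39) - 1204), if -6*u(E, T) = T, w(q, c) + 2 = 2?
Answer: -1496875/2 ≈ -7.4844e+5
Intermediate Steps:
w(q, c) = 0 (w(q, c) = -2 + 2 = 0)
d(a) = -8 + 1/(4*a) (d(a) = -8 + 1/(4*(a + 0)) = -8 + 1/(4*a))
u(E, T) = -T/6
M(O) = O²
M(-25)*(u(d(2), -39) - 1204) = (-25)²*(-⅙*(-39) - 1204) = 625*(13/2 - 1204) = 625*(-2395/2) = -1496875/2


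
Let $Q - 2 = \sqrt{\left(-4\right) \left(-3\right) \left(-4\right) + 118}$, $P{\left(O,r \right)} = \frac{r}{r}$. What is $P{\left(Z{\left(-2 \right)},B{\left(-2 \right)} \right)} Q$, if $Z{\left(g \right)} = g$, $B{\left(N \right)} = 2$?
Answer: $2 + \sqrt{70} \approx 10.367$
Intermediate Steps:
$P{\left(O,r \right)} = 1$
$Q = 2 + \sqrt{70}$ ($Q = 2 + \sqrt{\left(-4\right) \left(-3\right) \left(-4\right) + 118} = 2 + \sqrt{12 \left(-4\right) + 118} = 2 + \sqrt{-48 + 118} = 2 + \sqrt{70} \approx 10.367$)
$P{\left(Z{\left(-2 \right)},B{\left(-2 \right)} \right)} Q = 1 \left(2 + \sqrt{70}\right) = 2 + \sqrt{70}$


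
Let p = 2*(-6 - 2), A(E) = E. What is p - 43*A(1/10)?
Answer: -203/10 ≈ -20.300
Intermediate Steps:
p = -16 (p = 2*(-8) = -16)
p - 43*A(1/10) = -16 - 43/10 = -203/10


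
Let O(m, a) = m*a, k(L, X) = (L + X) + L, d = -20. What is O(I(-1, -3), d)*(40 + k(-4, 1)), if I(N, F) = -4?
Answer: 2640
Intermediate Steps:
k(L, X) = X + 2*L
O(m, a) = a*m
O(I(-1, -3), d)*(40 + k(-4, 1)) = (-20*(-4))*(40 + (1 + 2*(-4))) = 80*(40 + (1 - 8)) = 80*(40 - 7) = 80*33 = 2640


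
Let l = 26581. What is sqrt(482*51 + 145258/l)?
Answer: 10*sqrt(173722624114)/26581 ≈ 156.80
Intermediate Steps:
sqrt(482*51 + 145258/l) = sqrt(482*51 + 145258/26581) = sqrt(24582 + 145258*(1/26581)) = sqrt(24582 + 145258/26581) = sqrt(653559400/26581) = 10*sqrt(173722624114)/26581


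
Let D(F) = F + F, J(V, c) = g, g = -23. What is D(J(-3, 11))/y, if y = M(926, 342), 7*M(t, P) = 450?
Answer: -161/225 ≈ -0.71556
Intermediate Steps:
J(V, c) = -23
M(t, P) = 450/7 (M(t, P) = (⅐)*450 = 450/7)
D(F) = 2*F
y = 450/7 ≈ 64.286
D(J(-3, 11))/y = (2*(-23))/(450/7) = -46*7/450 = -161/225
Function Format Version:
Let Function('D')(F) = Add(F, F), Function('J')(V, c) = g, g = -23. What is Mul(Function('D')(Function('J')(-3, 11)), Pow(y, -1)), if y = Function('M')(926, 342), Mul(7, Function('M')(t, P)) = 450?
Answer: Rational(-161, 225) ≈ -0.71556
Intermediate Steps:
Function('J')(V, c) = -23
Function('M')(t, P) = Rational(450, 7) (Function('M')(t, P) = Mul(Rational(1, 7), 450) = Rational(450, 7))
Function('D')(F) = Mul(2, F)
y = Rational(450, 7) ≈ 64.286
Mul(Function('D')(Function('J')(-3, 11)), Pow(y, -1)) = Mul(Mul(2, -23), Pow(Rational(450, 7), -1)) = Mul(-46, Rational(7, 450)) = Rational(-161, 225)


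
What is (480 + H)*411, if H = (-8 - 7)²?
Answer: 289755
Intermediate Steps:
H = 225 (H = (-15)² = 225)
(480 + H)*411 = (480 + 225)*411 = 705*411 = 289755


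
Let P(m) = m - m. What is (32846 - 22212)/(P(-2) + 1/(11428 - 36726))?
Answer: -269018932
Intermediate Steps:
P(m) = 0
(32846 - 22212)/(P(-2) + 1/(11428 - 36726)) = (32846 - 22212)/(0 + 1/(11428 - 36726)) = 10634/(0 + 1/(-25298)) = 10634/(0 - 1/25298) = 10634/(-1/25298) = 10634*(-25298) = -269018932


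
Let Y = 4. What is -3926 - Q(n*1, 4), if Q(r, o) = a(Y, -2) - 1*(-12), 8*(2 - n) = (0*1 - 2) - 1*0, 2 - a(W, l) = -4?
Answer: -3944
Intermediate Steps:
a(W, l) = 6 (a(W, l) = 2 - 1*(-4) = 2 + 4 = 6)
n = 9/4 (n = 2 - ((0*1 - 2) - 1*0)/8 = 2 - ((0 - 2) + 0)/8 = 2 - (-2 + 0)/8 = 2 - ⅛*(-2) = 2 + ¼ = 9/4 ≈ 2.2500)
Q(r, o) = 18 (Q(r, o) = 6 - 1*(-12) = 6 + 12 = 18)
-3926 - Q(n*1, 4) = -3926 - 1*18 = -3926 - 18 = -3944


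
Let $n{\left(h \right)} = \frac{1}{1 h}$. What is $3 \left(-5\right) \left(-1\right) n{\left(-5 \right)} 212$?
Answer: $-636$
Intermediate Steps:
$n{\left(h \right)} = \frac{1}{h}$
$3 \left(-5\right) \left(-1\right) n{\left(-5 \right)} 212 = \frac{3 \left(-5\right) \left(-1\right)}{-5} \cdot 212 = \left(-15\right) \left(-1\right) \left(- \frac{1}{5}\right) 212 = 15 \left(- \frac{1}{5}\right) 212 = \left(-3\right) 212 = -636$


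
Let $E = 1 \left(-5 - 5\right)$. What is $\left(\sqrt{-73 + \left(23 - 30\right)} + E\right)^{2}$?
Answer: $20 - 80 i \sqrt{5} \approx 20.0 - 178.89 i$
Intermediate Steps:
$E = -10$ ($E = 1 \left(-10\right) = -10$)
$\left(\sqrt{-73 + \left(23 - 30\right)} + E\right)^{2} = \left(\sqrt{-73 + \left(23 - 30\right)} - 10\right)^{2} = \left(\sqrt{-73 - 7} - 10\right)^{2} = \left(\sqrt{-80} - 10\right)^{2} = \left(4 i \sqrt{5} - 10\right)^{2} = \left(-10 + 4 i \sqrt{5}\right)^{2}$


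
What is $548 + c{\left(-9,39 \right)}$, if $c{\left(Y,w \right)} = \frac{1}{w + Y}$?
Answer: $\frac{16441}{30} \approx 548.03$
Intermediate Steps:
$c{\left(Y,w \right)} = \frac{1}{Y + w}$
$548 + c{\left(-9,39 \right)} = 548 + \frac{1}{-9 + 39} = 548 + \frac{1}{30} = \frac{16441}{30}$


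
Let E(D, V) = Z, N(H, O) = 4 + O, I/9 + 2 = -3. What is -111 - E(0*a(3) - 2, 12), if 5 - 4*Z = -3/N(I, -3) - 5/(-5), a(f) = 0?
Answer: -451/4 ≈ -112.75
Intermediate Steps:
I = -45 (I = -18 + 9*(-3) = -18 - 27 = -45)
Z = 7/4 (Z = 5/4 - (-3/(4 - 3) - 5/(-5))/4 = 5/4 - (-3/1 - 5*(-1/5))/4 = 5/4 - (-3*1 + 1)/4 = 5/4 - (-3 + 1)/4 = 5/4 - 1/4*(-2) = 5/4 + 1/2 = 7/4 ≈ 1.7500)
E(D, V) = 7/4
-111 - E(0*a(3) - 2, 12) = -111 - 1*7/4 = -111 - 7/4 = -451/4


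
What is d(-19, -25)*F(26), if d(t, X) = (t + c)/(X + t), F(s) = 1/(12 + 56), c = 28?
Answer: -9/2992 ≈ -0.0030080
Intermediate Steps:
F(s) = 1/68
d(t, X) = (28 + t)/(X + t) (d(t, X) = (t + 28)/(X + t) = (28 + t)/(X + t))
d(-19, -25)*F(26) = ((28 - 19)/(-25 - 19))*(1/68) = (9/(-44))*(1/68) = -1/44*9*(1/68) = -9/44*1/68 = -9/2992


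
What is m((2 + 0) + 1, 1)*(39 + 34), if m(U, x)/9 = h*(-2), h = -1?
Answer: 1314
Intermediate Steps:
m(U, x) = 18 (m(U, x) = 9*(-1*(-2)) = 9*2 = 18)
m((2 + 0) + 1, 1)*(39 + 34) = 18*(39 + 34) = 18*73 = 1314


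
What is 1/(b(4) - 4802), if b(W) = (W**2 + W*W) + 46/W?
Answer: -2/9517 ≈ -0.00021015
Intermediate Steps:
b(W) = 2*W**2 + 46/W (b(W) = (W**2 + W**2) + 46/W = 2*W**2 + 46/W)
1/(b(4) - 4802) = 1/(2*(23 + 4**3)/4 - 4802) = 1/(2*(1/4)*(23 + 64) - 4802) = 1/(2*(1/4)*87 - 4802) = 1/(87/2 - 4802) = 1/(-9517/2) = -2/9517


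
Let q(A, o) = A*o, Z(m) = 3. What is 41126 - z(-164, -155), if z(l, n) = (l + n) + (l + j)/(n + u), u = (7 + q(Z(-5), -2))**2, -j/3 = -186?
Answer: 3191462/77 ≈ 41448.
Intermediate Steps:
j = 558 (j = -3*(-186) = 558)
u = 1 (u = (7 + 3*(-2))**2 = (7 - 6)**2 = 1**2 = 1)
z(l, n) = l + n + (558 + l)/(1 + n) (z(l, n) = (l + n) + (l + 558)/(n + 1) = (l + n) + (558 + l)/(1 + n) = l + n + (558 + l)/(1 + n))
41126 - z(-164, -155) = 41126 - (558 - 155 + (-155)**2 + 2*(-164) - 164*(-155))/(1 - 155) = 41126 - (558 - 155 + 24025 - 328 + 25420)/(-154) = 41126 - (-1)*49520/154 = 41126 - 1*(-24760/77) = 41126 + 24760/77 = 3191462/77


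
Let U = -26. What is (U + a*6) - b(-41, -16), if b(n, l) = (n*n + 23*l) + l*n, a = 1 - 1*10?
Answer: -2049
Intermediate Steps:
a = -9 (a = 1 - 10 = -9)
b(n, l) = n**2 + 23*l + l*n (b(n, l) = (n**2 + 23*l) + l*n = n**2 + 23*l + l*n)
(U + a*6) - b(-41, -16) = (-26 - 9*6) - ((-41)**2 + 23*(-16) - 16*(-41)) = (-26 - 54) - (1681 - 368 + 656) = -80 - 1*1969 = -80 - 1969 = -2049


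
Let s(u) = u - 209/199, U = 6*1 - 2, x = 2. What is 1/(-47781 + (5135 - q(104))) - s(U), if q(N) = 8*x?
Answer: -25042793/8489738 ≈ -2.9498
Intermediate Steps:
q(N) = 16 (q(N) = 8*2 = 16)
U = 4 (U = 6 - 2 = 4)
s(u) = -209/199 + u (s(u) = u - 209*1/199 = u - 209/199 = -209/199 + u)
1/(-47781 + (5135 - q(104))) - s(U) = 1/(-47781 + (5135 - 1*16)) - (-209/199 + 4) = 1/(-47781 + (5135 - 16)) - 1*587/199 = 1/(-47781 + 5119) - 587/199 = 1/(-42662) - 587/199 = -1/42662 - 587/199 = -25042793/8489738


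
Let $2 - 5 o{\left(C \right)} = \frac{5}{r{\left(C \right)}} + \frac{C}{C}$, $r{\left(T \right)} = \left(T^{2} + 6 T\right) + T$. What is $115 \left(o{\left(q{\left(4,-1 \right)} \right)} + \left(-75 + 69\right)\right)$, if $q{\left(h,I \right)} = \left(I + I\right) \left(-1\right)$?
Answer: $- \frac{12121}{18} \approx -673.39$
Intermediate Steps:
$r{\left(T \right)} = T^{2} + 7 T$
$q{\left(h,I \right)} = - 2 I$ ($q{\left(h,I \right)} = 2 I \left(-1\right) = - 2 I$)
$o{\left(C \right)} = \frac{1}{5} - \frac{1}{C \left(7 + C\right)}$ ($o{\left(C \right)} = \frac{2}{5} - \frac{\frac{5}{C \left(7 + C\right)} + \frac{C}{C}}{5} = \frac{2}{5} - \frac{5 \frac{1}{C \left(7 + C\right)} + 1}{5} = \frac{2}{5} - \frac{\frac{5}{C \left(7 + C\right)} + 1}{5} = \frac{2}{5} - \frac{1 + \frac{5}{C \left(7 + C\right)}}{5} = \frac{2}{5} - \left(\frac{1}{5} + \frac{1}{C \left(7 + C\right)}\right) = \frac{1}{5} - \frac{1}{C \left(7 + C\right)}$)
$115 \left(o{\left(q{\left(4,-1 \right)} \right)} + \left(-75 + 69\right)\right) = 115 \left(\frac{-5 + \left(-2\right) \left(-1\right) \left(7 - -2\right)}{5 \left(\left(-2\right) \left(-1\right)\right) \left(7 - -2\right)} + \left(-75 + 69\right)\right) = 115 \left(\frac{-5 + 2 \left(7 + 2\right)}{5 \cdot 2 \left(7 + 2\right)} - 6\right) = 115 \left(\frac{1}{5} \cdot \frac{1}{2} \cdot \frac{1}{9} \left(-5 + 2 \cdot 9\right) - 6\right) = 115 \left(\frac{1}{5} \cdot \frac{1}{2} \cdot \frac{1}{9} \left(-5 + 18\right) - 6\right) = 115 \left(\frac{1}{5} \cdot \frac{1}{2} \cdot \frac{1}{9} \cdot 13 - 6\right) = 115 \left(\frac{13}{90} - 6\right) = 115 \left(- \frac{527}{90}\right) = - \frac{12121}{18}$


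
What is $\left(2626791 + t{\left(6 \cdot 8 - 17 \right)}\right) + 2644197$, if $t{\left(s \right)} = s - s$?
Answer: $5270988$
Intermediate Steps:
$t{\left(s \right)} = 0$
$\left(2626791 + t{\left(6 \cdot 8 - 17 \right)}\right) + 2644197 = \left(2626791 + 0\right) + 2644197 = 2626791 + 2644197 = 5270988$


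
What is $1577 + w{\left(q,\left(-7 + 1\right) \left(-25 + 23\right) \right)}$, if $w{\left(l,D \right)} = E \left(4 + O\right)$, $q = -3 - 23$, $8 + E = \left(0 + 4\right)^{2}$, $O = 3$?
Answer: $1633$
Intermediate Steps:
$E = 8$ ($E = -8 + \left(0 + 4\right)^{2} = -8 + 4^{2} = -8 + 16 = 8$)
$q = -26$
$w{\left(l,D \right)} = 56$ ($w{\left(l,D \right)} = 8 \left(4 + 3\right) = 8 \cdot 7 = 56$)
$1577 + w{\left(q,\left(-7 + 1\right) \left(-25 + 23\right) \right)} = 1577 + 56 = 1633$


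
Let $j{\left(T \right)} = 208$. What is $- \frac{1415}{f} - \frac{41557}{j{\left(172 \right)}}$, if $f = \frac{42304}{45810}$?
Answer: $- \frac{476275829}{274976} \approx -1732.1$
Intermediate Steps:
$f = \frac{21152}{22905}$ ($f = 42304 \cdot \frac{1}{45810} = \frac{21152}{22905} \approx 0.92347$)
$- \frac{1415}{f} - \frac{41557}{j{\left(172 \right)}} = - \frac{1415}{\frac{21152}{22905}} - \frac{41557}{208} = \left(-1415\right) \frac{22905}{21152} - \frac{41557}{208} = - \frac{32410575}{21152} - \frac{41557}{208} = - \frac{476275829}{274976}$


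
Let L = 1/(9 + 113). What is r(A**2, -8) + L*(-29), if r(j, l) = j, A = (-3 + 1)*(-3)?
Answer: 4363/122 ≈ 35.762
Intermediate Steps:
A = 6 (A = -2*(-3) = 6)
L = 1/122 ≈ 0.0081967
r(A**2, -8) + L*(-29) = 6**2 + (1/122)*(-29) = 36 - 29/122 = 4363/122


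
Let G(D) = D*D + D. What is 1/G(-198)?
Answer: 1/39006 ≈ 2.5637e-5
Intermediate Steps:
G(D) = D + D² (G(D) = D² + D = D + D²)
1/G(-198) = 1/(-198*(1 - 198)) = 1/(-198*(-197)) = 1/39006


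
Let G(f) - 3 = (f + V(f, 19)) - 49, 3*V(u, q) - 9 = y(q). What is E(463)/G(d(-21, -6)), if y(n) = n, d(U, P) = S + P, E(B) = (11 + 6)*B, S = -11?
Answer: -23613/161 ≈ -146.66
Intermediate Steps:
E(B) = 17*B
d(U, P) = -11 + P
V(u, q) = 3 + q/3
G(f) = -110/3 + f (G(f) = 3 + ((f + (3 + (1/3)*19)) - 49) = 3 + ((f + (3 + 19/3)) - 49) = 3 + ((f + 28/3) - 49) = 3 + ((28/3 + f) - 49) = 3 + (-119/3 + f) = -110/3 + f)
E(463)/G(d(-21, -6)) = (17*463)/(-110/3 + (-11 - 6)) = 7871/(-110/3 - 17) = 7871/(-161/3) = 7871*(-3/161) = -23613/161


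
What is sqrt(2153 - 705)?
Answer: 2*sqrt(362) ≈ 38.053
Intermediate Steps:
sqrt(2153 - 705) = sqrt(1448) = 2*sqrt(362)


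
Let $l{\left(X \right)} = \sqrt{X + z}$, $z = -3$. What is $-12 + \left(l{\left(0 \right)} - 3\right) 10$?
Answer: $-42 + 10 i \sqrt{3} \approx -42.0 + 17.32 i$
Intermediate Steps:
$l{\left(X \right)} = \sqrt{-3 + X}$ ($l{\left(X \right)} = \sqrt{X - 3} = \sqrt{-3 + X}$)
$-12 + \left(l{\left(0 \right)} - 3\right) 10 = -12 + \left(\sqrt{-3 + 0} - 3\right) 10 = -12 + \left(\sqrt{-3} - 3\right) 10 = -12 + \left(i \sqrt{3} - 3\right) 10 = -12 + \left(-3 + i \sqrt{3}\right) 10 = -12 - \left(30 - 10 i \sqrt{3}\right) = -42 + 10 i \sqrt{3}$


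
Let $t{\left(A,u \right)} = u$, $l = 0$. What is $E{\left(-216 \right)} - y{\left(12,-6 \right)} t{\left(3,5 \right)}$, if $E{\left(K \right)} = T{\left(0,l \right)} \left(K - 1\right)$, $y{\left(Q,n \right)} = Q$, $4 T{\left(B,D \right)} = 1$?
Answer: $- \frac{457}{4} \approx -114.25$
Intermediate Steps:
$T{\left(B,D \right)} = \frac{1}{4}$ ($T{\left(B,D \right)} = \frac{1}{4} \cdot 1 = \frac{1}{4}$)
$E{\left(K \right)} = - \frac{1}{4} + \frac{K}{4}$ ($E{\left(K \right)} = \frac{K - 1}{4} = \frac{-1 + K}{4} = - \frac{1}{4} + \frac{K}{4}$)
$E{\left(-216 \right)} - y{\left(12,-6 \right)} t{\left(3,5 \right)} = \left(- \frac{1}{4} + \frac{1}{4} \left(-216\right)\right) - 12 \cdot 5 = \left(- \frac{1}{4} - 54\right) - 60 = - \frac{217}{4} - 60 = - \frac{457}{4}$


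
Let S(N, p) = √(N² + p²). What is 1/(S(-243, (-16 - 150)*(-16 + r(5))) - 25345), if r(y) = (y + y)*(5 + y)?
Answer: -5069/89574968 - 3*√21610465/447874840 ≈ -8.7728e-5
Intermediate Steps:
r(y) = 2*y*(5 + y) (r(y) = (2*y)*(5 + y) = 2*y*(5 + y))
1/(S(-243, (-16 - 150)*(-16 + r(5))) - 25345) = 1/(√((-243)² + ((-16 - 150)*(-16 + 2*5*(5 + 5)))²) - 25345) = 1/(√(59049 + (-166*(-16 + 2*5*10))²) - 25345) = 1/(√(59049 + (-166*(-16 + 100))²) - 25345) = 1/(√(59049 + (-166*84)²) - 25345) = 1/(√(59049 + (-13944)²) - 25345) = 1/(√(59049 + 194435136) - 25345) = 1/(√194494185 - 25345) = 1/(3*√21610465 - 25345) = 1/(-25345 + 3*√21610465)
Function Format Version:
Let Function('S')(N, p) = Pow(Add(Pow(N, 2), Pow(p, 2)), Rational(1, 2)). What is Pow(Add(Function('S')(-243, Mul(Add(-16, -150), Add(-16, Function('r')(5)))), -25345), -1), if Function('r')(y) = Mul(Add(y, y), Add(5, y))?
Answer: Add(Rational(-5069, 89574968), Mul(Rational(-3, 447874840), Pow(21610465, Rational(1, 2)))) ≈ -8.7728e-5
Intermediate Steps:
Function('r')(y) = Mul(2, y, Add(5, y)) (Function('r')(y) = Mul(Mul(2, y), Add(5, y)) = Mul(2, y, Add(5, y)))
Pow(Add(Function('S')(-243, Mul(Add(-16, -150), Add(-16, Function('r')(5)))), -25345), -1) = Pow(Add(Pow(Add(Pow(-243, 2), Pow(Mul(Add(-16, -150), Add(-16, Mul(2, 5, Add(5, 5)))), 2)), Rational(1, 2)), -25345), -1) = Pow(Add(Pow(Add(59049, Pow(Mul(-166, Add(-16, Mul(2, 5, 10))), 2)), Rational(1, 2)), -25345), -1) = Pow(Add(Pow(Add(59049, Pow(Mul(-166, Add(-16, 100)), 2)), Rational(1, 2)), -25345), -1) = Pow(Add(Pow(Add(59049, Pow(Mul(-166, 84), 2)), Rational(1, 2)), -25345), -1) = Pow(Add(Pow(Add(59049, Pow(-13944, 2)), Rational(1, 2)), -25345), -1) = Pow(Add(Pow(Add(59049, 194435136), Rational(1, 2)), -25345), -1) = Pow(Add(Pow(194494185, Rational(1, 2)), -25345), -1) = Pow(Add(Mul(3, Pow(21610465, Rational(1, 2))), -25345), -1) = Pow(Add(-25345, Mul(3, Pow(21610465, Rational(1, 2)))), -1)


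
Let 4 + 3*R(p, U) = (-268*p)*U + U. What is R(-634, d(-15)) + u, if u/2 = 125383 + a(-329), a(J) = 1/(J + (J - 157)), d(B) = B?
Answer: -1464066821/2445 ≈ -5.9880e+5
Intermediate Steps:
a(J) = 1/(-157 + 2*J) (a(J) = 1/(J + (-157 + J)) = 1/(-157 + 2*J))
u = 204374288/815 (u = 2*(125383 + 1/(-157 + 2*(-329))) = 2*(125383 + 1/(-157 - 658)) = 2*(125383 + 1/(-815)) = 2*(125383 - 1/815) = 2*(102187144/815) = 204374288/815 ≈ 2.5077e+5)
R(p, U) = -4/3 + U/3 - 268*U*p/3 (R(p, U) = -4/3 + ((-268*p)*U + U)/3 = -4/3 + (-268*U*p + U)/3 = -4/3 + (U - 268*U*p)/3 = -4/3 + (U/3 - 268*U*p/3) = -4/3 + U/3 - 268*U*p/3)
R(-634, d(-15)) + u = (-4/3 + (⅓)*(-15) - 268/3*(-15)*(-634)) + 204374288/815 = (-4/3 - 5 - 849560) + 204374288/815 = -2548699/3 + 204374288/815 = -1464066821/2445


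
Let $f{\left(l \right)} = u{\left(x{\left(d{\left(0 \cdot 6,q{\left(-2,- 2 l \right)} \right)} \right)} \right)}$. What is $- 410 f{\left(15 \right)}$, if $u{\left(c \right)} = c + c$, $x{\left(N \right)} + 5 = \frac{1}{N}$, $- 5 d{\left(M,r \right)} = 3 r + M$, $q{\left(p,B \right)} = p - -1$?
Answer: $\frac{8200}{3} \approx 2733.3$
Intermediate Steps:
$q{\left(p,B \right)} = 1 + p$ ($q{\left(p,B \right)} = p + 1 = 1 + p$)
$d{\left(M,r \right)} = - \frac{3 r}{5} - \frac{M}{5}$ ($d{\left(M,r \right)} = - \frac{3 r + M}{5} = - \frac{M + 3 r}{5} = - \frac{3 r}{5} - \frac{M}{5}$)
$x{\left(N \right)} = -5 + \frac{1}{N}$
$u{\left(c \right)} = 2 c$
$f{\left(l \right)} = - \frac{20}{3}$ ($f{\left(l \right)} = 2 \left(-5 + \frac{1}{- \frac{3 \left(1 - 2\right)}{5} - \frac{0 \cdot 6}{5}}\right) = 2 \left(-5 + \frac{1}{\left(- \frac{3}{5}\right) \left(-1\right) - 0}\right) = 2 \left(-5 + \frac{1}{\frac{3}{5} + 0}\right) = 2 \left(-5 + \frac{1}{\frac{3}{5}}\right) = 2 \left(-5 + \frac{5}{3}\right) = 2 \left(- \frac{10}{3}\right) = - \frac{20}{3}$)
$- 410 f{\left(15 \right)} = \left(-410\right) \left(- \frac{20}{3}\right) = \frac{8200}{3}$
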